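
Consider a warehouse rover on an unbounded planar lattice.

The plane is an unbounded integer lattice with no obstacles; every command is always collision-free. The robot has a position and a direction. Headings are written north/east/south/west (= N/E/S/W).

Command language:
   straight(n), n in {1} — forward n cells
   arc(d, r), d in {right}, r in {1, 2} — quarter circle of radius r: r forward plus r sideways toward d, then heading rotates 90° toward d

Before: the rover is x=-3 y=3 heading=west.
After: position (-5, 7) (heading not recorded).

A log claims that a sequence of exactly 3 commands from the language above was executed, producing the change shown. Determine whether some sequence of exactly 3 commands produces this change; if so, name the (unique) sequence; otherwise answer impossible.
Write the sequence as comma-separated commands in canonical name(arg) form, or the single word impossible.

arc(right, 2), straight(1), straight(1)

key: running straight(1) before arc(right, 2) would end elsewhere — order is forced
t0: x=-3 y=3 heading=west
step 1 (arc(right, 2)): x=-5 y=5 heading=north
step 2 (straight(1)): x=-5 y=6 heading=north
step 3 (straight(1)): x=-5 y=7 heading=north
no rival 3-sequence matches.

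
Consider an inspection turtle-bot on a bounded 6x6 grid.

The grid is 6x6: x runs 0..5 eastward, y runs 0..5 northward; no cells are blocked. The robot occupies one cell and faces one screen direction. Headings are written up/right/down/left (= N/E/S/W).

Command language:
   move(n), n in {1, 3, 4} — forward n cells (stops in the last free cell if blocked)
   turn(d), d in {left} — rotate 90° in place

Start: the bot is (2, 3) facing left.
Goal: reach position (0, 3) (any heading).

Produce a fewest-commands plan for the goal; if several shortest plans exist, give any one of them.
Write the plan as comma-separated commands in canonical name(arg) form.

move(3)

from: (2, 3) facing left
1. move(3) → (0, 3) facing left
no 0-step plan works, so 1 is optimal.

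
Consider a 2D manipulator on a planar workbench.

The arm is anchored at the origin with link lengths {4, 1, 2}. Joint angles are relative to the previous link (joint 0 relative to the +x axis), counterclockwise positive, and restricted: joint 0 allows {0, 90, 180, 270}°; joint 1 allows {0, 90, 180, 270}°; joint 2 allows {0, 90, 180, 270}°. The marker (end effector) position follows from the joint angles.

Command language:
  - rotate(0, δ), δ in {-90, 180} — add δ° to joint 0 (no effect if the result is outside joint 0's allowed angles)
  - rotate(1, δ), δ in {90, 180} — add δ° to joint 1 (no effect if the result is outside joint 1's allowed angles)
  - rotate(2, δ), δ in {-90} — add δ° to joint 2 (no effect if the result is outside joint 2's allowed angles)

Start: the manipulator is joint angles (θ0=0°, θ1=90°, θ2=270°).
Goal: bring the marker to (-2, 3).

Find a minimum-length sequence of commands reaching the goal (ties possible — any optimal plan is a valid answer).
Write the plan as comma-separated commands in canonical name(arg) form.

rotate(0, -90), rotate(1, 90), rotate(0, 180)

begin: joint angles (θ0=0°, θ1=90°, θ2=270°)
t=1 rotate(0, -90) ⇒ joint angles (θ0=270°, θ1=90°, θ2=270°)
t=2 rotate(1, 90) ⇒ joint angles (θ0=270°, θ1=180°, θ2=270°)
t=3 rotate(0, 180) ⇒ joint angles (θ0=90°, θ1=180°, θ2=270°)
minimal: 3 command(s), checked below 3.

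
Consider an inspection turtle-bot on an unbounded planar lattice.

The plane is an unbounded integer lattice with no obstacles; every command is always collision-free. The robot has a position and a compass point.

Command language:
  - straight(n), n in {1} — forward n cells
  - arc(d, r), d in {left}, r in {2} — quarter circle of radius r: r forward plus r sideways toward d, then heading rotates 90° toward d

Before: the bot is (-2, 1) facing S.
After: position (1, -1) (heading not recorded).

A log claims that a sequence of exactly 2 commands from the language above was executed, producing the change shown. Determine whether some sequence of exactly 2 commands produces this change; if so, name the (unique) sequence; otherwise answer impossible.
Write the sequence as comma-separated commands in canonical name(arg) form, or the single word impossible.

arc(left, 2), straight(1)

key: order matters: swapping arc(left, 2) and straight(1) lands elsewhere
begin: (-2, 1) facing S
step 1 (arc(left, 2)): (0, -1) facing E
step 2 (straight(1)): (1, -1) facing E
no rival 2-sequence matches.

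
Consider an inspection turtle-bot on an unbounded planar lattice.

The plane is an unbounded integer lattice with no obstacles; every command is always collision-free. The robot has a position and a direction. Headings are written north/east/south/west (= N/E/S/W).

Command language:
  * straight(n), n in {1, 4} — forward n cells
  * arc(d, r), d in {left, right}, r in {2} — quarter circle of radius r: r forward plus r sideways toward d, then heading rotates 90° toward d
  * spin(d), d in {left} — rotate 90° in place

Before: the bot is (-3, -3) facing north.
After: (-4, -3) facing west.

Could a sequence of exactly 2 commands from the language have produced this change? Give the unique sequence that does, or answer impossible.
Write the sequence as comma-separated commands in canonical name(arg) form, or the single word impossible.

spin(left), straight(1)

key: order matters: swapping spin(left) and straight(1) lands elsewhere
start: (-3, -3) facing north
1. spin(left) → (-3, -3) facing west
2. straight(1) → (-4, -3) facing west
no other 2-command option fits: unique.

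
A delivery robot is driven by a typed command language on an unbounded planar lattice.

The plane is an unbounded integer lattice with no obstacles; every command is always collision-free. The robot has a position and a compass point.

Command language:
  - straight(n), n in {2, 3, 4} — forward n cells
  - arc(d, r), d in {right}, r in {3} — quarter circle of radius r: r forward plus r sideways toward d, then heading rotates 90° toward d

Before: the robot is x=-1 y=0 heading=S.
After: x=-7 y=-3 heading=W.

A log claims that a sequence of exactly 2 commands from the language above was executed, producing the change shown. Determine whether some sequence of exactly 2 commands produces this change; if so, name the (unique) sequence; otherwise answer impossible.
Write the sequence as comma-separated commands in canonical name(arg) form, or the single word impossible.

key: running straight(3) before arc(right, 3) would end elsewhere — order is forced
start: x=-1 y=0 heading=S
1. arc(right, 3) → x=-4 y=-3 heading=W
2. straight(3) → x=-7 y=-3 heading=W
uniquely the one of 16 2-step routes that fits.

arc(right, 3), straight(3)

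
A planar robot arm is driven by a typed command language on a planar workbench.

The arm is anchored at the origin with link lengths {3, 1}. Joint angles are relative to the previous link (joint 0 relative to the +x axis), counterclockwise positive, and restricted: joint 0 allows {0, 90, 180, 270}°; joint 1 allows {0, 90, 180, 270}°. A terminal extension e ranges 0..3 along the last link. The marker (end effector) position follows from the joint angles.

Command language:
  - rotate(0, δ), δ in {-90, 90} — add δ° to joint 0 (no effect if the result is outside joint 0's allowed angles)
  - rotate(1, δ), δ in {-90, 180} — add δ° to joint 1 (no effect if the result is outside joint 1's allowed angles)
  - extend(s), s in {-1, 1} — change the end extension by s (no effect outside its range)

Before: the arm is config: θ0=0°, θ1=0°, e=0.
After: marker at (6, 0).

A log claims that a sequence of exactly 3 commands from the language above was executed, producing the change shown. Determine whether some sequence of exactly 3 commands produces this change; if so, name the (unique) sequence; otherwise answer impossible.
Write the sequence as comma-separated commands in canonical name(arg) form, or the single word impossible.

key: order matters: swapping extend(-1) and extend(1) lands elsewhere
begin: config: θ0=0°, θ1=0°, e=0
1. extend(-1) → config: θ0=0°, θ1=0°, e=0
2. extend(1) → config: θ0=0°, θ1=0°, e=1
3. extend(1) → config: θ0=0°, θ1=0°, e=2
uniquely the one of 216 3-step routes that fits.

extend(-1), extend(1), extend(1)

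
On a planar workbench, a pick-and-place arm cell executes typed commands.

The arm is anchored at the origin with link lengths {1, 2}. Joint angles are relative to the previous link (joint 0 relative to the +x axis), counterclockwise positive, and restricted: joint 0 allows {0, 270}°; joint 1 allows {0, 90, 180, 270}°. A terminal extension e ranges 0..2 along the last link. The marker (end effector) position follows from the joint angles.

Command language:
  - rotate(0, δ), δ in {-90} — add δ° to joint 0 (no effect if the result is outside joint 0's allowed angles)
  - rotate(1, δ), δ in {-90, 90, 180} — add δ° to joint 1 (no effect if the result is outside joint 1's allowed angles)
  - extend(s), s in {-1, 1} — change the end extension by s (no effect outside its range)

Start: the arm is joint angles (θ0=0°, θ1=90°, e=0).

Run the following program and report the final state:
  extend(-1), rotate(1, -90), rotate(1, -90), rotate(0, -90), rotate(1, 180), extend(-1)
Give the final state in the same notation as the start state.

begin: joint angles (θ0=0°, θ1=90°, e=0)
[1] after extend(-1): joint angles (θ0=0°, θ1=90°, e=0)
[2] after rotate(1, -90): joint angles (θ0=0°, θ1=0°, e=0)
[3] after rotate(1, -90): joint angles (θ0=0°, θ1=270°, e=0)
[4] after rotate(0, -90): joint angles (θ0=270°, θ1=270°, e=0)
[5] after rotate(1, 180): joint angles (θ0=270°, θ1=90°, e=0)
[6] after extend(-1): joint angles (θ0=270°, θ1=90°, e=0)

joint angles (θ0=270°, θ1=90°, e=0)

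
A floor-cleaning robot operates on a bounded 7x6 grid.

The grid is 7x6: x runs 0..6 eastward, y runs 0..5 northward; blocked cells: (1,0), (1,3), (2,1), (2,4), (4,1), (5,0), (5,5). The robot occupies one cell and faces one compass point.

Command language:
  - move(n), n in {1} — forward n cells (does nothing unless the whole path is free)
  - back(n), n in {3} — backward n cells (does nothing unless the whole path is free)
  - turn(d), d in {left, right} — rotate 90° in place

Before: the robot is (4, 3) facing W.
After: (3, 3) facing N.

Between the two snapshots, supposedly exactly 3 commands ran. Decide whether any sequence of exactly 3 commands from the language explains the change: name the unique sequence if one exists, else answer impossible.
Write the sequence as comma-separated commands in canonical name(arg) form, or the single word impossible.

back(3), move(1), turn(right)

key: back(3) would leave the grid, so it does nothing
initial: (4, 3) facing W
1. back(3) → (4, 3) facing W
2. move(1) → (3, 3) facing W
3. turn(right) → (3, 3) facing N
all 64 alternatives checked — unique.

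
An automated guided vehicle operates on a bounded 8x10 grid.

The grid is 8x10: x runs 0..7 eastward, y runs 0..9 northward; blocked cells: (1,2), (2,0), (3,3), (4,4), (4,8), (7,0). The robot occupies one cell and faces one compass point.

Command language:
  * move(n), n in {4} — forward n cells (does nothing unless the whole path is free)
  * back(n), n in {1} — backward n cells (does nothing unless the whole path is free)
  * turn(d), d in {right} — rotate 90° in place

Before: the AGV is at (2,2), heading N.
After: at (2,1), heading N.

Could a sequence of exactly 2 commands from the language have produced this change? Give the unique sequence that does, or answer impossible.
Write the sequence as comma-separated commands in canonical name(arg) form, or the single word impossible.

key: the second back(1) would hit the blocked cell at (2,0), so it does nothing
begin: at (2,2), heading N
t=1 back(1) ⇒ at (2,1), heading N
t=2 back(1) ⇒ at (2,1), heading N
no other 2-command option fits: unique.

back(1), back(1)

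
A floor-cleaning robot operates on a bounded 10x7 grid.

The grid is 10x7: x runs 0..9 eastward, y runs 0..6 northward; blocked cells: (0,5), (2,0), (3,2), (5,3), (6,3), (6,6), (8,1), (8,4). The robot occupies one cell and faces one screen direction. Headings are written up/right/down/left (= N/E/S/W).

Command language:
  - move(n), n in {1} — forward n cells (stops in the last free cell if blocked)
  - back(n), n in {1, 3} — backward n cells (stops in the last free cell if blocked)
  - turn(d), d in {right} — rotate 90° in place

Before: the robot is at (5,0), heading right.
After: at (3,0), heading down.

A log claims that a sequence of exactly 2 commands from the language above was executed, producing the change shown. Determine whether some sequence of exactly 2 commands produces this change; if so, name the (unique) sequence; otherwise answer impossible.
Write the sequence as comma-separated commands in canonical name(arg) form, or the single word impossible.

key: back(3) is stopped early by the blocked cell at (2,0)
t0: at (5,0), heading right
[1] after back(3): at (3,0), heading right
[2] after turn(right): at (3,0), heading down
no other 2-command option fits: unique.

back(3), turn(right)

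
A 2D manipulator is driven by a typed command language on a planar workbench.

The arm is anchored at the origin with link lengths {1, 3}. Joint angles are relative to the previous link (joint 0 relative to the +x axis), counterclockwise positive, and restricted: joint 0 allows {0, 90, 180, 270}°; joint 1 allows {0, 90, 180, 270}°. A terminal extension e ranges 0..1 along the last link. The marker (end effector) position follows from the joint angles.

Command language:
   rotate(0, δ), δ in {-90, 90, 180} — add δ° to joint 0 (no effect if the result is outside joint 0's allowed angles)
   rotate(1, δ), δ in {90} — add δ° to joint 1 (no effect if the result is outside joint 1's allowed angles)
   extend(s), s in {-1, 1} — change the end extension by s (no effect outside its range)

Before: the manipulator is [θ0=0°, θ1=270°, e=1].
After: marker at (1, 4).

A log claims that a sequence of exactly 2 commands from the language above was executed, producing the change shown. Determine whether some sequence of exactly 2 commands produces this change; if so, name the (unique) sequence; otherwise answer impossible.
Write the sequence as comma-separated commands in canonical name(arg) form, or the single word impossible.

initial: [θ0=0°, θ1=270°, e=1]
[1] after rotate(1, 90): [θ0=0°, θ1=0°, e=1]
[2] after rotate(1, 90): [θ0=0°, θ1=90°, e=1]
no other 2-command option fits: unique.

rotate(1, 90), rotate(1, 90)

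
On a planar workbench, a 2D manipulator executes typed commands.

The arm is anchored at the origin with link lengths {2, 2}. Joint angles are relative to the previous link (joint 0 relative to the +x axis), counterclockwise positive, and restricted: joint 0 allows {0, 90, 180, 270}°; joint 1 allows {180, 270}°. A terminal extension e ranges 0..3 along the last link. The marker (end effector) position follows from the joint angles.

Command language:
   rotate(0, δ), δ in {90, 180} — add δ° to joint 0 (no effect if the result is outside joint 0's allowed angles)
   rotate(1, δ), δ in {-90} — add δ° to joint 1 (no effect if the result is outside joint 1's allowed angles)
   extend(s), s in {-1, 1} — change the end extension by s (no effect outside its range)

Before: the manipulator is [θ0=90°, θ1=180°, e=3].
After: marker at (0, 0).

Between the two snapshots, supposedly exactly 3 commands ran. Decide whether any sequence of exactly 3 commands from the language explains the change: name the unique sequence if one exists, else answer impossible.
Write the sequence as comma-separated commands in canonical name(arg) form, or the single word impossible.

extend(-1), extend(-1), extend(-1)

from: [θ0=90°, θ1=180°, e=3]
1. extend(-1) → [θ0=90°, θ1=180°, e=2]
2. extend(-1) → [θ0=90°, θ1=180°, e=1]
3. extend(-1) → [θ0=90°, θ1=180°, e=0]
all 125 alternatives checked — unique.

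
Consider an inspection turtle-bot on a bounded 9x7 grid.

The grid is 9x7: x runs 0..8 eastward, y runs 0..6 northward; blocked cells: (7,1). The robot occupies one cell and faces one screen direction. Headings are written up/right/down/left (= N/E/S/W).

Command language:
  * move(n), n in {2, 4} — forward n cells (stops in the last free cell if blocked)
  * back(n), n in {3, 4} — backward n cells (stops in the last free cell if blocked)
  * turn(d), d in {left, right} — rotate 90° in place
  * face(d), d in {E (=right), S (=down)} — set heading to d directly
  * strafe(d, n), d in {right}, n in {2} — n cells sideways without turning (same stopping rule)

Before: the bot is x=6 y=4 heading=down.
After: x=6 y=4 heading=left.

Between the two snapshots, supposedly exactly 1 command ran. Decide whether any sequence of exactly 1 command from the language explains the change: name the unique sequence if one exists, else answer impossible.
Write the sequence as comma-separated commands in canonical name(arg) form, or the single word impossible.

key: parked at (6,4) the whole time — nothing moves the robot
t0: x=6 y=4 heading=down
step 1 (turn(right)): x=6 y=4 heading=left
no other 1-command option fits: unique.

turn(right)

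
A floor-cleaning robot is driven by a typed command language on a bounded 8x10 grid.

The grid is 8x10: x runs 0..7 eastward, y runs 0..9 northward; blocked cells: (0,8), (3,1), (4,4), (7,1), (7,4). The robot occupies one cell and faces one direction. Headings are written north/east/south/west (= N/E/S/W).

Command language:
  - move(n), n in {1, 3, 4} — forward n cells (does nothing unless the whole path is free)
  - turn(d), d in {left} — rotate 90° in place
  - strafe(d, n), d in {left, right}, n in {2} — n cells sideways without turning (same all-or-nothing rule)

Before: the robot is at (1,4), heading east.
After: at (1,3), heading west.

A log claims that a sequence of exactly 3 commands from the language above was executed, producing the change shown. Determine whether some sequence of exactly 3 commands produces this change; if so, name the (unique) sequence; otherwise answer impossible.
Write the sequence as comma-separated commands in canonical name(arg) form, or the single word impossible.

all 216 sequences checked — none match.

impossible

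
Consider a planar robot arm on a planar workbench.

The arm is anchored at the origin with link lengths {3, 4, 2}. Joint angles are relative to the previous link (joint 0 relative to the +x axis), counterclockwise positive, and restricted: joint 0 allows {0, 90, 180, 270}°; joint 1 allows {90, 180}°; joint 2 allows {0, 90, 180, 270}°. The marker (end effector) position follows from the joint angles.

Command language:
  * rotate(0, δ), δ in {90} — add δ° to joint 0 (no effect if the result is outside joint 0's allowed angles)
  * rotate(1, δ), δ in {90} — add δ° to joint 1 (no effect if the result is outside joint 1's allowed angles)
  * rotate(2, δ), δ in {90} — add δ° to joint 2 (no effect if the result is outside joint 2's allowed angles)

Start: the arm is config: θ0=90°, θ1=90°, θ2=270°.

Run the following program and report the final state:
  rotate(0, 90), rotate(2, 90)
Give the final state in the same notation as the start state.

begin: config: θ0=90°, θ1=90°, θ2=270°
[1] after rotate(0, 90): config: θ0=180°, θ1=90°, θ2=270°
[2] after rotate(2, 90): config: θ0=180°, θ1=90°, θ2=0°

config: θ0=180°, θ1=90°, θ2=0°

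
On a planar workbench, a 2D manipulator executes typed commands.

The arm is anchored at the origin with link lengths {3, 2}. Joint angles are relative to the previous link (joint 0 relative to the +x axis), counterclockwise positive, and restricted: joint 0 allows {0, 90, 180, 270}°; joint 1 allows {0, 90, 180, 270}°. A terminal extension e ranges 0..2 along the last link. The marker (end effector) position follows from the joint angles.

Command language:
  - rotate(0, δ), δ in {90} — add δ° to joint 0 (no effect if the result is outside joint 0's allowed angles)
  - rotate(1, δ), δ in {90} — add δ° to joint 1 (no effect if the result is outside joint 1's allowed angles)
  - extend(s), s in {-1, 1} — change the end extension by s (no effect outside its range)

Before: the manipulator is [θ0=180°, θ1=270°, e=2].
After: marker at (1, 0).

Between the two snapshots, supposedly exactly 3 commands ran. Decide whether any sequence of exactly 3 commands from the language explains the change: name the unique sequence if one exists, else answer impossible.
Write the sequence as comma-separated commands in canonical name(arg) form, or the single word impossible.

rotate(1, 90), rotate(1, 90), rotate(1, 90)

initial: [θ0=180°, θ1=270°, e=2]
1. rotate(1, 90) → [θ0=180°, θ1=0°, e=2]
2. rotate(1, 90) → [θ0=180°, θ1=90°, e=2]
3. rotate(1, 90) → [θ0=180°, θ1=180°, e=2]
all 64 alternatives checked — unique.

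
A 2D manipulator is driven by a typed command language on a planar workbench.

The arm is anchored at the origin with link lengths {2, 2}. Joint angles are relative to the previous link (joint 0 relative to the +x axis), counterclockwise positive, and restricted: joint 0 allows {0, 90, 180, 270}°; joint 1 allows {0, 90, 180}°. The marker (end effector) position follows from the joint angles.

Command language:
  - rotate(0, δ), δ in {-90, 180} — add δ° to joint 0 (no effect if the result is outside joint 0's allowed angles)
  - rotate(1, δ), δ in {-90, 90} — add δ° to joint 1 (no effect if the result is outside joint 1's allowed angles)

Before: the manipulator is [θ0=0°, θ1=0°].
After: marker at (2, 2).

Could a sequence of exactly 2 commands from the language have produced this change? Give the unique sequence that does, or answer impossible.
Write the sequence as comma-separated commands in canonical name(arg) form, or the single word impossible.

rotate(1, -90), rotate(1, 90)

key: running rotate(1, 90) before rotate(1, -90) would end elsewhere — order is forced
initial: [θ0=0°, θ1=0°]
step 1 (rotate(1, -90)): [θ0=0°, θ1=0°]
step 2 (rotate(1, 90)): [θ0=0°, θ1=90°]
no rival 2-sequence matches.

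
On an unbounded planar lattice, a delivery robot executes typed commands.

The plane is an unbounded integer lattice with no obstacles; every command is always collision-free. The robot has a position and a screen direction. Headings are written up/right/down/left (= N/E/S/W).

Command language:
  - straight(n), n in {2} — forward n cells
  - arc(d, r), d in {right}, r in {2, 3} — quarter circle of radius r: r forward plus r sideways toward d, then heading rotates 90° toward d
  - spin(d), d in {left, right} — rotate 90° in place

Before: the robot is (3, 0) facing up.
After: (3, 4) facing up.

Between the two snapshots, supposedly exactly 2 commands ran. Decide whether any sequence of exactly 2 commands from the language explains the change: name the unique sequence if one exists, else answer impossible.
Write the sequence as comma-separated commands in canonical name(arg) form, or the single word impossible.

straight(2), straight(2)

key: still facing N at the end — nothing in the sequence rotates
begin: (3, 0) facing up
t=1 straight(2) ⇒ (3, 2) facing up
t=2 straight(2) ⇒ (3, 4) facing up
all 25 alternatives checked — unique.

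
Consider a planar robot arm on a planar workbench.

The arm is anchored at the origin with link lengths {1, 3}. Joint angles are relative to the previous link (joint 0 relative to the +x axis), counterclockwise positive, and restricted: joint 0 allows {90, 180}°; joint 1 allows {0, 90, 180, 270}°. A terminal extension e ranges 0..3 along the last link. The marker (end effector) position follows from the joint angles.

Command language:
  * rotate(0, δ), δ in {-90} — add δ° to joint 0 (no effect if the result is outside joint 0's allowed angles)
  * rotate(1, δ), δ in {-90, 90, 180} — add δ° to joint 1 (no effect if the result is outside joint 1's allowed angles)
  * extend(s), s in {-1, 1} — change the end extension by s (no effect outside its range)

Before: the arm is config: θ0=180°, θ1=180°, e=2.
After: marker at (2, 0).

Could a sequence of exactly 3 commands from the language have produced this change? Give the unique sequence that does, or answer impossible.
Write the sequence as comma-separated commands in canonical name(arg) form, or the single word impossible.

extend(-1), extend(-1), extend(-1)

from: config: θ0=180°, θ1=180°, e=2
1. extend(-1) → config: θ0=180°, θ1=180°, e=1
2. extend(-1) → config: θ0=180°, θ1=180°, e=0
3. extend(-1) → config: θ0=180°, θ1=180°, e=0
all 216 alternatives checked — unique.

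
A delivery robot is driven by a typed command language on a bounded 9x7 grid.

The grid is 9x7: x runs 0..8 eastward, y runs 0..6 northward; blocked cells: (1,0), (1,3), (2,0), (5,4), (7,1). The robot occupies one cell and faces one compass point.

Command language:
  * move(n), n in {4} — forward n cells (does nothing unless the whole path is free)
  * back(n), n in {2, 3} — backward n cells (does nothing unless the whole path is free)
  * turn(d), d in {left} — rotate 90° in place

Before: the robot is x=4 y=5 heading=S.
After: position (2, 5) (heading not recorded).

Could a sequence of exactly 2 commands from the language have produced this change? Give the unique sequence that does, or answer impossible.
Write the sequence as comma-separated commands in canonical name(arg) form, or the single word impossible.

key: running back(2) before turn(left) would end elsewhere — order is forced
begin: x=4 y=5 heading=S
1. turn(left) → x=4 y=5 heading=E
2. back(2) → x=2 y=5 heading=E
all 16 alternatives checked — unique.

turn(left), back(2)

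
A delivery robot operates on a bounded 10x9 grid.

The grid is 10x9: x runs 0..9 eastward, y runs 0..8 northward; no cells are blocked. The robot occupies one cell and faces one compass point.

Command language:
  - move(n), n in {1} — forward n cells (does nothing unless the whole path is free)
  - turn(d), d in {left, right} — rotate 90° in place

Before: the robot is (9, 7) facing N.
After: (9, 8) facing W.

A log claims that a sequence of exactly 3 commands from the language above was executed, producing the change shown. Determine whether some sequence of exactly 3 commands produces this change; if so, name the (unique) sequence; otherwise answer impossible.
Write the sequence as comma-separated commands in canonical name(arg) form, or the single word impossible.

key: the second move(1) would leave the grid, so it does nothing
begin: (9, 7) facing N
step 1 (move(1)): (9, 8) facing N
step 2 (move(1)): (9, 8) facing N
step 3 (turn(left)): (9, 8) facing W
uniquely the one of 27 3-step routes that fits.

move(1), move(1), turn(left)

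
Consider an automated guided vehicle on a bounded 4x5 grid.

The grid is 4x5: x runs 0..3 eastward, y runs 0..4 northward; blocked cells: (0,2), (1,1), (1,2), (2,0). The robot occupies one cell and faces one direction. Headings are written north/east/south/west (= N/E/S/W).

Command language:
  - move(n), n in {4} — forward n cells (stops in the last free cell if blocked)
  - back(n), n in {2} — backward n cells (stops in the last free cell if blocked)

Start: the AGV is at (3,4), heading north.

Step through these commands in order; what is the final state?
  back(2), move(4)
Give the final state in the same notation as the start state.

begin: at (3,4), heading north
[1] after back(2): at (3,2), heading north
[2] after move(4): at (3,4), heading north

at (3,4), heading north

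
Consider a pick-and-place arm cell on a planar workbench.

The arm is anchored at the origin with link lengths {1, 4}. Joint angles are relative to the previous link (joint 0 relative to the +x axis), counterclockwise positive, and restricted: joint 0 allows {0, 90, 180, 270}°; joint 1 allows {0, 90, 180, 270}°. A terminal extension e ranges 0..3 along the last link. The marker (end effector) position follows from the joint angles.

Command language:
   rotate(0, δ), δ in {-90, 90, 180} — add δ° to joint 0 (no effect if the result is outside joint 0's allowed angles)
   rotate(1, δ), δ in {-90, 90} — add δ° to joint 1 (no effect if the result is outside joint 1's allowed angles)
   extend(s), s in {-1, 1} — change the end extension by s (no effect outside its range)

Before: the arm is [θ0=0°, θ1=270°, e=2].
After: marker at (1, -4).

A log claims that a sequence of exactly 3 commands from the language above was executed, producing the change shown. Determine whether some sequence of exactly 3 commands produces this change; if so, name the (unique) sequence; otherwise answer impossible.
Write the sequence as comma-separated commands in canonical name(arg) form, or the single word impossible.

begin: [θ0=0°, θ1=270°, e=2]
t=1 extend(-1) ⇒ [θ0=0°, θ1=270°, e=1]
t=2 extend(-1) ⇒ [θ0=0°, θ1=270°, e=0]
t=3 extend(-1) ⇒ [θ0=0°, θ1=270°, e=0]
no rival 3-sequence matches.

extend(-1), extend(-1), extend(-1)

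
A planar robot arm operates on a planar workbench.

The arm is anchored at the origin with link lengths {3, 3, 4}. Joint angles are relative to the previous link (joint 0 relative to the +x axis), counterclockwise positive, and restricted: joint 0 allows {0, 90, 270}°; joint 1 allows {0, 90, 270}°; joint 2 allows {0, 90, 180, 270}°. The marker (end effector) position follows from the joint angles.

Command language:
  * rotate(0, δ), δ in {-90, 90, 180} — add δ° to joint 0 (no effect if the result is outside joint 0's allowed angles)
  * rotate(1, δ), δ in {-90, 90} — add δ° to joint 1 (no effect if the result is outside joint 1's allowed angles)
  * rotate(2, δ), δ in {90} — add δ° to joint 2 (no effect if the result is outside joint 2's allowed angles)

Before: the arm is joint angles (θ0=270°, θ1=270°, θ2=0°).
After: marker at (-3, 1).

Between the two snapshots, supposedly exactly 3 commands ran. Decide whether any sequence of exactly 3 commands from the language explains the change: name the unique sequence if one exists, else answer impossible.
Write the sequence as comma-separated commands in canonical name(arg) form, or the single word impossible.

from: joint angles (θ0=270°, θ1=270°, θ2=0°)
t=1 rotate(2, 90) ⇒ joint angles (θ0=270°, θ1=270°, θ2=90°)
t=2 rotate(2, 90) ⇒ joint angles (θ0=270°, θ1=270°, θ2=180°)
t=3 rotate(2, 90) ⇒ joint angles (θ0=270°, θ1=270°, θ2=270°)
all 216 alternatives checked — unique.

rotate(2, 90), rotate(2, 90), rotate(2, 90)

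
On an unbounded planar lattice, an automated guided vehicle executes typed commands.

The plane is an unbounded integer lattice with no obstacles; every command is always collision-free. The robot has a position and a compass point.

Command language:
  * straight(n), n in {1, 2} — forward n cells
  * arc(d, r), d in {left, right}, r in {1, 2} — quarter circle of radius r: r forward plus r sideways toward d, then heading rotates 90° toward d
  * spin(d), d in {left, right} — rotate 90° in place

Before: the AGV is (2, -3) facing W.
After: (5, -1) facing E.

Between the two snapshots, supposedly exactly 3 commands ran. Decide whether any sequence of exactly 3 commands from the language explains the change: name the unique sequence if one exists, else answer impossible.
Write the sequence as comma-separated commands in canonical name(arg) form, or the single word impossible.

key: running straight(1) before spin(right) would end elsewhere — order is forced
start: (2, -3) facing W
t=1 spin(right) ⇒ (2, -3) facing N
t=2 arc(right, 2) ⇒ (4, -1) facing E
t=3 straight(1) ⇒ (5, -1) facing E
uniquely the one of 512 3-step routes that fits.

spin(right), arc(right, 2), straight(1)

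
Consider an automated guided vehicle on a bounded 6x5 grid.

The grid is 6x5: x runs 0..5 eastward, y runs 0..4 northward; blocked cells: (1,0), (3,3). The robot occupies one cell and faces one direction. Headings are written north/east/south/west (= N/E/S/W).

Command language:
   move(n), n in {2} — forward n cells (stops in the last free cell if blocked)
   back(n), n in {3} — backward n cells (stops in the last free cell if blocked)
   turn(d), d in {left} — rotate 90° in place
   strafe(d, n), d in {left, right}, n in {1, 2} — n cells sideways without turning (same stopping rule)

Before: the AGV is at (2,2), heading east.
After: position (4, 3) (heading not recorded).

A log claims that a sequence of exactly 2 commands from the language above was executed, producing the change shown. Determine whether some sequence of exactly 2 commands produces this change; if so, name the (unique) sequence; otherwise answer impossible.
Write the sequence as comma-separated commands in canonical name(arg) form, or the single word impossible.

key: order matters: swapping move(2) and strafe(left, 1) lands elsewhere
t0: at (2,2), heading east
1. move(2) → at (4,2), heading east
2. strafe(left, 1) → at (4,3), heading east
uniquely the one of 49 2-step routes that fits.

move(2), strafe(left, 1)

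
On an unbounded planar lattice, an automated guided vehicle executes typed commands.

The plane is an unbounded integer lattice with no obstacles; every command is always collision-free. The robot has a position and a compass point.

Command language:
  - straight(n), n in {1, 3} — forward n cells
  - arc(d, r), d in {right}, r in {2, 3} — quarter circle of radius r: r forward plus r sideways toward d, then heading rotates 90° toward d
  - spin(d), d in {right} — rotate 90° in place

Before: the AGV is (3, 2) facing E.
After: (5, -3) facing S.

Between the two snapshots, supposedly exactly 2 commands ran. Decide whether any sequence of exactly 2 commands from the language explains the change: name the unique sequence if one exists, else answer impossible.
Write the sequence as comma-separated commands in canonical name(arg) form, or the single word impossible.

key: position moved to (5,-3) AND the heading swung to S — translation plus rotation needed
initial: (3, 2) facing E
1. arc(right, 2) → (5, 0) facing S
2. straight(3) → (5, -3) facing S
no rival 2-sequence matches.

arc(right, 2), straight(3)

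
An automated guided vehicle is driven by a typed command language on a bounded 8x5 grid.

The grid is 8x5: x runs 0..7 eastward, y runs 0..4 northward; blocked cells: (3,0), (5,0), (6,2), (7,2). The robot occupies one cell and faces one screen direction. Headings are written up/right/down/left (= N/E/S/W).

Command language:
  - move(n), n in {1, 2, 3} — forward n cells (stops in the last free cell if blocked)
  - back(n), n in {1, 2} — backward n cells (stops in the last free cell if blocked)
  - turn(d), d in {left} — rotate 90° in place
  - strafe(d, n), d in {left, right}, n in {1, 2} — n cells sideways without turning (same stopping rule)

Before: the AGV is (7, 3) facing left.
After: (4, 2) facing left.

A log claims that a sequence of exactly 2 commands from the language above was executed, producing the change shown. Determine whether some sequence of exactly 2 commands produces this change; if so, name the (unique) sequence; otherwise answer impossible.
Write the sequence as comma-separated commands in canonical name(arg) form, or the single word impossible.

move(3), strafe(left, 1)

key: heading stays W — no command in the sequence turns
begin: (7, 3) facing left
1. move(3) → (4, 3) facing left
2. strafe(left, 1) → (4, 2) facing left
all 100 alternatives checked — unique.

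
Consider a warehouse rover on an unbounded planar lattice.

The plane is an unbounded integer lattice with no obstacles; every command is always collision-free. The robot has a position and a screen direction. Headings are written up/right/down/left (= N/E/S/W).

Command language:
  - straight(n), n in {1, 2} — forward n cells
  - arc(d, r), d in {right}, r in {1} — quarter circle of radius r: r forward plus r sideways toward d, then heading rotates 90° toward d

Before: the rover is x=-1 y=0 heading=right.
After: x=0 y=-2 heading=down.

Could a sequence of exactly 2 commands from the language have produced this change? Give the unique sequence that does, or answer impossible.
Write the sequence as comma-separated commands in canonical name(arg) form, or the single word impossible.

arc(right, 1), straight(1)

key: cell and facing (now S) both changed — the 2 commands mix motion and turning
begin: x=-1 y=0 heading=right
t=1 arc(right, 1) ⇒ x=0 y=-1 heading=down
t=2 straight(1) ⇒ x=0 y=-2 heading=down
all 9 alternatives checked — unique.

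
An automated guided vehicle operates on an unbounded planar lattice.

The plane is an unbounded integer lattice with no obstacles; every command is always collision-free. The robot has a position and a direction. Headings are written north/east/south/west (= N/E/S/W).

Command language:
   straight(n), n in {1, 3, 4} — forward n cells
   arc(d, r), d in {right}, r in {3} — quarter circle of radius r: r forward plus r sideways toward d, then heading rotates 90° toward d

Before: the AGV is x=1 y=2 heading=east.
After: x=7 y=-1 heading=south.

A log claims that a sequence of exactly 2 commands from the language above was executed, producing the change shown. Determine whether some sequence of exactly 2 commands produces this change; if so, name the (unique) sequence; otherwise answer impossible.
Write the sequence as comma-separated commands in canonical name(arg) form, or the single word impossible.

straight(3), arc(right, 3)

key: order matters: swapping straight(3) and arc(right, 3) lands elsewhere
t0: x=1 y=2 heading=east
1. straight(3) → x=4 y=2 heading=east
2. arc(right, 3) → x=7 y=-1 heading=south
uniquely the one of 16 2-step routes that fits.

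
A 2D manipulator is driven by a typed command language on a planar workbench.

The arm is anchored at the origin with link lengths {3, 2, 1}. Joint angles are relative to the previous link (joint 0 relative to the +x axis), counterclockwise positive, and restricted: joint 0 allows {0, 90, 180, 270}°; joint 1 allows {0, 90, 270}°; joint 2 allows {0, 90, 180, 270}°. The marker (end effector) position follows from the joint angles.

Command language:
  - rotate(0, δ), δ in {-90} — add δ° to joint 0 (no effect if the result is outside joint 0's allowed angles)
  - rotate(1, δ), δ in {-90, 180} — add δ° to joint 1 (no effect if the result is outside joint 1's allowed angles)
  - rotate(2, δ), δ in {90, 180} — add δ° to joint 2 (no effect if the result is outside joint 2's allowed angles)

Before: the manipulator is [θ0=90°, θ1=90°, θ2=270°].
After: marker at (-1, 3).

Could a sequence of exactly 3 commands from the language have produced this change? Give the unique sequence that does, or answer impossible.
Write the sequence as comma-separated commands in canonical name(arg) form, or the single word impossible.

start: [θ0=90°, θ1=90°, θ2=270°]
step 1 (rotate(2, 90)): [θ0=90°, θ1=90°, θ2=0°]
step 2 (rotate(2, 90)): [θ0=90°, θ1=90°, θ2=90°]
step 3 (rotate(2, 90)): [θ0=90°, θ1=90°, θ2=180°]
uniquely the one of 125 3-step routes that fits.

rotate(2, 90), rotate(2, 90), rotate(2, 90)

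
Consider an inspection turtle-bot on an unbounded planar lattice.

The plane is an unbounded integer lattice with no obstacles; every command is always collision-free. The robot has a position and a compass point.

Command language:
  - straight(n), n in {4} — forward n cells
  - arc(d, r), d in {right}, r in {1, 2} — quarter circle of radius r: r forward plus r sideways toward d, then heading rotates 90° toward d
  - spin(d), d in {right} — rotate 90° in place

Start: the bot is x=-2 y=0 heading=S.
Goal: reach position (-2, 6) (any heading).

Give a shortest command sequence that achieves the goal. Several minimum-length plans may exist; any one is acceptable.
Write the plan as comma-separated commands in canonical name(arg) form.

spin(right), arc(right, 1), straight(4), arc(right, 1)

initial: x=-2 y=0 heading=S
[1] after spin(right): x=-2 y=0 heading=W
[2] after arc(right, 1): x=-3 y=1 heading=N
[3] after straight(4): x=-3 y=5 heading=N
[4] after arc(right, 1): x=-2 y=6 heading=E
nothing shorter than 4 reaches the goal.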